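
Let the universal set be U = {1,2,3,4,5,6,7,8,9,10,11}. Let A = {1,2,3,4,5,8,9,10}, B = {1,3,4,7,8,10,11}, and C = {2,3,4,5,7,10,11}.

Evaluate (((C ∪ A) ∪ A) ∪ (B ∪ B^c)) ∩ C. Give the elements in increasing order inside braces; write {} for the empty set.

C ∪ A = {1,2,3,4,5,7,8,9,10,11}
(C ∪ A) ∪ A = {1,2,3,4,5,7,8,9,10,11}
B^c = {2,5,6,9}
B ∪ B^c = {1,2,3,4,5,6,7,8,9,10,11}
((C ∪ A) ∪ A) ∪ (B ∪ B^c) = {1,2,3,4,5,6,7,8,9,10,11}
(((C ∪ A) ∪ A) ∪ (B ∪ B^c)) ∩ C = {2,3,4,5,7,10,11}

{2,3,4,5,7,10,11}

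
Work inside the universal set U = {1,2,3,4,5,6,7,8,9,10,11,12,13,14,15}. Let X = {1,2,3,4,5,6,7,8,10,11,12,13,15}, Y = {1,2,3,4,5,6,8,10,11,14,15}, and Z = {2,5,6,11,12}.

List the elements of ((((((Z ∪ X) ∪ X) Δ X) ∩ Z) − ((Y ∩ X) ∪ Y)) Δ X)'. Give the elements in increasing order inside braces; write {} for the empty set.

Z ∪ X = {1,2,3,4,5,6,7,8,10,11,12,13,15}
(Z ∪ X) ∪ X = {1,2,3,4,5,6,7,8,10,11,12,13,15}
((Z ∪ X) ∪ X) Δ X = {}
(((Z ∪ X) ∪ X) Δ X) ∩ Z = {}
Y ∩ X = {1,2,3,4,5,6,8,10,11,15}
(Y ∩ X) ∪ Y = {1,2,3,4,5,6,8,10,11,14,15}
((((Z ∪ X) ∪ X) Δ X) ∩ Z) − ((Y ∩ X) ∪ Y) = {}
(((((Z ∪ X) ∪ X) Δ X) ∩ Z) − ((Y ∩ X) ∪ Y)) Δ X = {1,2,3,4,5,6,7,8,10,11,12,13,15}
((((((Z ∪ X) ∪ X) Δ X) ∩ Z) − ((Y ∩ X) ∪ Y)) Δ X)' = {9,14}

{9,14}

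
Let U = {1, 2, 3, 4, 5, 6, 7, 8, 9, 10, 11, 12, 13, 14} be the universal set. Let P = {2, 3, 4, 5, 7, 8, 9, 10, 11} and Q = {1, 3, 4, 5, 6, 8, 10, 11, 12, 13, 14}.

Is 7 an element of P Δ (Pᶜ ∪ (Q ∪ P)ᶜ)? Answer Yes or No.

7 ∈ P, so 7 ∉ Pᶜ
7 ∉ Q and 7 ∈ P, so 7 ∈ Q ∪ P
7 ∉ (Q ∪ P)ᶜ since 7 ∈ (Q ∪ P)
7 ∉ Pᶜ and 7 ∉ (Q ∪ P)ᶜ, so 7 ∉ Pᶜ ∪ (Q ∪ P)ᶜ
7 ∈ P and 7 ∉ (Pᶜ ∪ (Q ∪ P)ᶜ), so 7 ∈ P Δ (Pᶜ ∪ (Q ∪ P)ᶜ)

Yes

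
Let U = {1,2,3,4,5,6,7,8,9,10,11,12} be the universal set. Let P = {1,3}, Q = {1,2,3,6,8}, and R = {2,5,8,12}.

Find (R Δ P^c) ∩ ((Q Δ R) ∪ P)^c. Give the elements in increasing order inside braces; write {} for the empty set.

{4,7,9,10,11}

P^c = {2,4,5,6,7,8,9,10,11,12}
R Δ P^c = {4,6,7,9,10,11}
Q Δ R = {1,3,5,6,12}
(Q Δ R) ∪ P = {1,3,5,6,12}
((Q Δ R) ∪ P)^c = {2,4,7,8,9,10,11}
(R Δ P^c) ∩ ((Q Δ R) ∪ P)^c = {4,7,9,10,11}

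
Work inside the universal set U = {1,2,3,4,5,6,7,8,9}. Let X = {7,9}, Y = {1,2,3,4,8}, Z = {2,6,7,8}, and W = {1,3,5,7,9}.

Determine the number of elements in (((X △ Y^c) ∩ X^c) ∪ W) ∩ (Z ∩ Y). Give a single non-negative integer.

0

Y^c = {5,6,7,9}
X △ Y^c = {5,6}
X^c = {1,2,3,4,5,6,8}
(X △ Y^c) ∩ X^c = {5,6}
((X △ Y^c) ∩ X^c) ∪ W = {1,3,5,6,7,9}
Z ∩ Y = {2,8}
(((X △ Y^c) ∩ X^c) ∪ W) ∩ (Z ∩ Y) = {}
|(((X △ Y^c) ∩ X^c) ∪ W) ∩ (Z ∩ Y)| = 0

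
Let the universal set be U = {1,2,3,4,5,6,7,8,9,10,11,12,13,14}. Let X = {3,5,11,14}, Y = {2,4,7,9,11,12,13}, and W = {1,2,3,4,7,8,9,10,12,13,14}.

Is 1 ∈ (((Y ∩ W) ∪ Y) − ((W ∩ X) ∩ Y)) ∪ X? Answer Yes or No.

1 ∉ Y and 1 ∈ W, so 1 ∉ Y ∩ W
1 ∉ (Y ∩ W) and 1 ∉ Y, so 1 ∉ (Y ∩ W) ∪ Y
1 ∈ W and 1 ∉ X, so 1 ∉ W ∩ X
1 ∉ (W ∩ X) and 1 ∉ Y, so 1 ∉ (W ∩ X) ∩ Y
1 ∉ ((Y ∩ W) ∪ Y) and 1 ∉ ((W ∩ X) ∩ Y), so 1 ∉ ((Y ∩ W) ∪ Y) − ((W ∩ X) ∩ Y)
1 ∉ (((Y ∩ W) ∪ Y) − ((W ∩ X) ∩ Y)) and 1 ∉ X, so 1 ∉ (((Y ∩ W) ∪ Y) − ((W ∩ X) ∩ Y)) ∪ X

No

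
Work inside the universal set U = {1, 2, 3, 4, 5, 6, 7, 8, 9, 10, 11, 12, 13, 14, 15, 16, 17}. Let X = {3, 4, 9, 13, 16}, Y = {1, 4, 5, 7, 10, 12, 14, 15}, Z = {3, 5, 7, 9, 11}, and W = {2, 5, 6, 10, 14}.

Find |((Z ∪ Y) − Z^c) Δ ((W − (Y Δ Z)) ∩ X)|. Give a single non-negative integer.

Z ∪ Y = {1, 3, 4, 5, 7, 9, 10, 11, 12, 14, 15}
Z^c = {1, 2, 4, 6, 8, 10, 12, 13, 14, 15, 16, 17}
(Z ∪ Y) − Z^c = {3, 5, 7, 9, 11}
Y Δ Z = {1, 3, 4, 9, 10, 11, 12, 14, 15}
W − (Y Δ Z) = {2, 5, 6}
(W − (Y Δ Z)) ∩ X = {}
((Z ∪ Y) − Z^c) Δ ((W − (Y Δ Z)) ∩ X) = {3, 5, 7, 9, 11}
|((Z ∪ Y) − Z^c) Δ ((W − (Y Δ Z)) ∩ X)| = 5

5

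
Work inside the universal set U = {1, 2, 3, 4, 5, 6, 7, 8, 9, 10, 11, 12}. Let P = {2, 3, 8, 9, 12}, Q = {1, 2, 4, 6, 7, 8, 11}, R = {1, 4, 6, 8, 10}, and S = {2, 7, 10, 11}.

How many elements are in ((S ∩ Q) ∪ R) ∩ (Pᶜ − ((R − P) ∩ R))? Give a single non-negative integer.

2

S ∩ Q = {2, 7, 11}
(S ∩ Q) ∪ R = {1, 2, 4, 6, 7, 8, 10, 11}
Pᶜ = {1, 4, 5, 6, 7, 10, 11}
R − P = {1, 4, 6, 10}
(R − P) ∩ R = {1, 4, 6, 10}
Pᶜ − ((R − P) ∩ R) = {5, 7, 11}
((S ∩ Q) ∪ R) ∩ (Pᶜ − ((R − P) ∩ R)) = {7, 11}
|((S ∩ Q) ∪ R) ∩ (Pᶜ − ((R − P) ∩ R))| = 2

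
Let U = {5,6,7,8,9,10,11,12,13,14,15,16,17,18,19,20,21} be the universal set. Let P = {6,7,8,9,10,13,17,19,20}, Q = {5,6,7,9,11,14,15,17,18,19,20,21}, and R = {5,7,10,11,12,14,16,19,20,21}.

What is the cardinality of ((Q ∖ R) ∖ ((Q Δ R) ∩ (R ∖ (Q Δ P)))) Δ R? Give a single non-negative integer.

15

Q ∖ R = {6,9,15,17,18}
Q Δ R = {6,9,10,12,15,16,17,18}
Q Δ P = {5,8,10,11,13,14,15,18,21}
R ∖ (Q Δ P) = {7,12,16,19,20}
(Q Δ R) ∩ (R ∖ (Q Δ P)) = {12,16}
(Q ∖ R) ∖ ((Q Δ R) ∩ (R ∖ (Q Δ P))) = {6,9,15,17,18}
((Q ∖ R) ∖ ((Q Δ R) ∩ (R ∖ (Q Δ P)))) Δ R = {5,6,7,9,10,11,12,14,15,16,17,18,19,20,21}
|((Q ∖ R) ∖ ((Q Δ R) ∩ (R ∖ (Q Δ P)))) Δ R| = 15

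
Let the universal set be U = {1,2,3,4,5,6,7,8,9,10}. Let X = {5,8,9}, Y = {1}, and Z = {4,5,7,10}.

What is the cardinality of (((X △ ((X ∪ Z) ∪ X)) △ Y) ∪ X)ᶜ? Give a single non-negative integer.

X ∪ Z = {4,5,7,8,9,10}
(X ∪ Z) ∪ X = {4,5,7,8,9,10}
X △ ((X ∪ Z) ∪ X) = {4,7,10}
(X △ ((X ∪ Z) ∪ X)) △ Y = {1,4,7,10}
((X △ ((X ∪ Z) ∪ X)) △ Y) ∪ X = {1,4,5,7,8,9,10}
(((X △ ((X ∪ Z) ∪ X)) △ Y) ∪ X)ᶜ = {2,3,6}
|(((X △ ((X ∪ Z) ∪ X)) △ Y) ∪ X)ᶜ| = 3

3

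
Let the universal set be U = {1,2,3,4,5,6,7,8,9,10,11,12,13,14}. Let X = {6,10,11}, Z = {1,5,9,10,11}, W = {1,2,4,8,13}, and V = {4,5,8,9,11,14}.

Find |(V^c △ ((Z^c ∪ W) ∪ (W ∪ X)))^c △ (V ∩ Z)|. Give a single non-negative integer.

V^c = {1,2,3,6,7,10,12,13}
Z^c = {2,3,4,6,7,8,12,13,14}
Z^c ∪ W = {1,2,3,4,6,7,8,12,13,14}
W ∪ X = {1,2,4,6,8,10,11,13}
(Z^c ∪ W) ∪ (W ∪ X) = {1,2,3,4,6,7,8,10,11,12,13,14}
V^c △ ((Z^c ∪ W) ∪ (W ∪ X)) = {4,8,11,14}
(V^c △ ((Z^c ∪ W) ∪ (W ∪ X)))^c = {1,2,3,5,6,7,9,10,12,13}
V ∩ Z = {5,9,11}
(V^c △ ((Z^c ∪ W) ∪ (W ∪ X)))^c △ (V ∩ Z) = {1,2,3,6,7,10,11,12,13}
|(V^c △ ((Z^c ∪ W) ∪ (W ∪ X)))^c △ (V ∩ Z)| = 9

9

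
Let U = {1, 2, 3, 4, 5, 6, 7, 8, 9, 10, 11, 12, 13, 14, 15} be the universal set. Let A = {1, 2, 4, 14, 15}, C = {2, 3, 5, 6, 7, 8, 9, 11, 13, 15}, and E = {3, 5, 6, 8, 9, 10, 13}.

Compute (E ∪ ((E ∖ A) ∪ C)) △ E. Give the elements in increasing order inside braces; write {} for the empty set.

{2, 7, 11, 15}

E ∖ A = {3, 5, 6, 8, 9, 10, 13}
(E ∖ A) ∪ C = {2, 3, 5, 6, 7, 8, 9, 10, 11, 13, 15}
E ∪ ((E ∖ A) ∪ C) = {2, 3, 5, 6, 7, 8, 9, 10, 11, 13, 15}
(E ∪ ((E ∖ A) ∪ C)) △ E = {2, 7, 11, 15}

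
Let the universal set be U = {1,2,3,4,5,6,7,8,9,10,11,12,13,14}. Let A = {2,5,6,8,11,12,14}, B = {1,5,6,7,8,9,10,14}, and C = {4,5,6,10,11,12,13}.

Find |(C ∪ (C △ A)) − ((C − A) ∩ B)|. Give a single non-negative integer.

9

C △ A = {2,4,8,10,13,14}
C ∪ (C △ A) = {2,4,5,6,8,10,11,12,13,14}
C − A = {4,10,13}
(C − A) ∩ B = {10}
(C ∪ (C △ A)) − ((C − A) ∩ B) = {2,4,5,6,8,11,12,13,14}
|(C ∪ (C △ A)) − ((C − A) ∩ B)| = 9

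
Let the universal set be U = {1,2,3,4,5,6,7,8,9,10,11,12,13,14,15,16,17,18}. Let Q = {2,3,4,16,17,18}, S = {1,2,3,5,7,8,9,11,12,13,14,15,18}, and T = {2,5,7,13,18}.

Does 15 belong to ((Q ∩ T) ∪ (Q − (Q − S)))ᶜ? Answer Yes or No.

Yes

15 ∉ Q and 15 ∉ T, so 15 ∉ Q ∩ T
15 ∉ Q and 15 ∈ S, so 15 ∉ Q − S
15 ∉ Q and 15 ∉ (Q − S), so 15 ∉ Q − (Q − S)
15 ∉ (Q ∩ T) and 15 ∉ (Q − (Q − S)), so 15 ∉ (Q ∩ T) ∪ (Q − (Q − S))
15 ∈ ((Q ∩ T) ∪ (Q − (Q − S)))ᶜ since 15 ∉ ((Q ∩ T) ∪ (Q − (Q − S)))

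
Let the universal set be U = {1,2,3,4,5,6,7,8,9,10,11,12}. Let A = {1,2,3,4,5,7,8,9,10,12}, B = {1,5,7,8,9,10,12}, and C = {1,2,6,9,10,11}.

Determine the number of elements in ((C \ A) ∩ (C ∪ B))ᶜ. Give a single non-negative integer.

10

C \ A = {6,11}
C ∪ B = {1,2,5,6,7,8,9,10,11,12}
(C \ A) ∩ (C ∪ B) = {6,11}
((C \ A) ∩ (C ∪ B))ᶜ = {1,2,3,4,5,7,8,9,10,12}
|((C \ A) ∩ (C ∪ B))ᶜ| = 10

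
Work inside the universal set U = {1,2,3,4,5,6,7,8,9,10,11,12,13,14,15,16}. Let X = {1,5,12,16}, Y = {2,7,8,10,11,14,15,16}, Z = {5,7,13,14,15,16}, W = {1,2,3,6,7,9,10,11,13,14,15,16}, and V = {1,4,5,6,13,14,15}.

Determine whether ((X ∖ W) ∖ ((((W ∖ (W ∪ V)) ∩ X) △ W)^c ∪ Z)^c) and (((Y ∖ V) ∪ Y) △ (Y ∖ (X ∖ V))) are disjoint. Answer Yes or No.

X ∖ W = {5,12}
W ∪ V = {1,2,3,4,5,6,7,9,10,11,13,14,15,16}
W ∖ (W ∪ V) = {}
(W ∖ (W ∪ V)) ∩ X = {}
((W ∖ (W ∪ V)) ∩ X) △ W = {1,2,3,6,7,9,10,11,13,14,15,16}
(((W ∖ (W ∪ V)) ∩ X) △ W)^c = {4,5,8,12}
(((W ∖ (W ∪ V)) ∩ X) △ W)^c ∪ Z = {4,5,7,8,12,13,14,15,16}
((((W ∖ (W ∪ V)) ∩ X) △ W)^c ∪ Z)^c = {1,2,3,6,9,10,11}
(X ∖ W) ∖ ((((W ∖ (W ∪ V)) ∩ X) △ W)^c ∪ Z)^c = {5,12}
Y ∖ V = {2,7,8,10,11,16}
(Y ∖ V) ∪ Y = {2,7,8,10,11,14,15,16}
X ∖ V = {12,16}
Y ∖ (X ∖ V) = {2,7,8,10,11,14,15}
((Y ∖ V) ∪ Y) △ (Y ∖ (X ∖ V)) = {16}
{5,12} and {16} share no elements.

Yes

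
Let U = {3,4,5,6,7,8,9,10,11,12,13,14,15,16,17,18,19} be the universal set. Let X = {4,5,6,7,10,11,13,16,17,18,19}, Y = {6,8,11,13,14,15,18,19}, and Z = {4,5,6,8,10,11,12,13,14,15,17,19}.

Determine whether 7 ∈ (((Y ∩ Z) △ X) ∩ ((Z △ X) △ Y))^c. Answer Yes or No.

7 ∉ Y and 7 ∉ Z, so 7 ∉ Y ∩ Z
7 ∉ (Y ∩ Z) and 7 ∈ X, so 7 ∈ (Y ∩ Z) △ X
7 ∉ Z and 7 ∈ X, so 7 ∈ Z △ X
7 ∈ (Z △ X) and 7 ∉ Y, so 7 ∈ (Z △ X) △ Y
7 ∈ ((Y ∩ Z) △ X) and 7 ∈ ((Z △ X) △ Y), so 7 ∈ ((Y ∩ Z) △ X) ∩ ((Z △ X) △ Y)
7 ∉ (((Y ∩ Z) △ X) ∩ ((Z △ X) △ Y))^c since 7 ∈ (((Y ∩ Z) △ X) ∩ ((Z △ X) △ Y))

No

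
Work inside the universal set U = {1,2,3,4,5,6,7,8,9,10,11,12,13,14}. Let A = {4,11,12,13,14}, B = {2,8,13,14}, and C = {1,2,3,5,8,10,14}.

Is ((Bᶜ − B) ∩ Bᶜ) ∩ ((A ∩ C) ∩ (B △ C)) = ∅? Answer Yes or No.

Yes

Bᶜ = {1,3,4,5,6,7,9,10,11,12}
Bᶜ − B = {1,3,4,5,6,7,9,10,11,12}
(Bᶜ − B) ∩ Bᶜ = {1,3,4,5,6,7,9,10,11,12}
A ∩ C = {14}
B △ C = {1,3,5,10,13}
(A ∩ C) ∩ (B △ C) = {}
{1,3,4,5,6,7,9,10,11,12} and {} share no elements.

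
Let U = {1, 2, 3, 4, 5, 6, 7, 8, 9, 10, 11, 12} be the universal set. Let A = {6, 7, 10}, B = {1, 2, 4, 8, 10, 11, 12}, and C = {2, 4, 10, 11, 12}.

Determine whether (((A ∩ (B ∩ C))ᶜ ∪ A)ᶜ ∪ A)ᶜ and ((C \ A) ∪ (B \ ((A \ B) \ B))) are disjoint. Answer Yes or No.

No

B ∩ C = {2, 4, 10, 11, 12}
A ∩ (B ∩ C) = {10}
(A ∩ (B ∩ C))ᶜ = {1, 2, 3, 4, 5, 6, 7, 8, 9, 11, 12}
(A ∩ (B ∩ C))ᶜ ∪ A = {1, 2, 3, 4, 5, 6, 7, 8, 9, 10, 11, 12}
((A ∩ (B ∩ C))ᶜ ∪ A)ᶜ = {}
((A ∩ (B ∩ C))ᶜ ∪ A)ᶜ ∪ A = {6, 7, 10}
(((A ∩ (B ∩ C))ᶜ ∪ A)ᶜ ∪ A)ᶜ = {1, 2, 3, 4, 5, 8, 9, 11, 12}
C \ A = {2, 4, 11, 12}
A \ B = {6, 7}
(A \ B) \ B = {6, 7}
B \ ((A \ B) \ B) = {1, 2, 4, 8, 10, 11, 12}
(C \ A) ∪ (B \ ((A \ B) \ B)) = {1, 2, 4, 8, 10, 11, 12}
1 lies in both, so they are not disjoint.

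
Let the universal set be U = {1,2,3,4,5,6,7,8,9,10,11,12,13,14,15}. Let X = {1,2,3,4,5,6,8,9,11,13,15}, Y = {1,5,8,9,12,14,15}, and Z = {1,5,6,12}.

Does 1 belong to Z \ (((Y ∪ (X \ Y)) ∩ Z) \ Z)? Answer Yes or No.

1 ∈ X and 1 ∈ Y, so 1 ∉ X \ Y
1 ∈ Y and 1 ∉ (X \ Y), so 1 ∈ Y ∪ (X \ Y)
1 ∈ (Y ∪ (X \ Y)) and 1 ∈ Z, so 1 ∈ (Y ∪ (X \ Y)) ∩ Z
1 ∈ ((Y ∪ (X \ Y)) ∩ Z) and 1 ∈ Z, so 1 ∉ ((Y ∪ (X \ Y)) ∩ Z) \ Z
1 ∈ Z and 1 ∉ (((Y ∪ (X \ Y)) ∩ Z) \ Z), so 1 ∈ Z \ (((Y ∪ (X \ Y)) ∩ Z) \ Z)

Yes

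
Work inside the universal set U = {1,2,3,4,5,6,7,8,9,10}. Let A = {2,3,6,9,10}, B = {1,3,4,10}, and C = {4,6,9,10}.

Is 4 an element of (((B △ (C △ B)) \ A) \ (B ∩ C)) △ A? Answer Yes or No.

4 ∈ C and 4 ∈ B, so 4 ∉ C △ B
4 ∈ B and 4 ∉ (C △ B), so 4 ∈ B △ (C △ B)
4 ∈ (B △ (C △ B)) and 4 ∉ A, so 4 ∈ (B △ (C △ B)) \ A
4 ∈ B and 4 ∈ C, so 4 ∈ B ∩ C
4 ∈ ((B △ (C △ B)) \ A) and 4 ∈ (B ∩ C), so 4 ∉ ((B △ (C △ B)) \ A) \ (B ∩ C)
4 ∉ (((B △ (C △ B)) \ A) \ (B ∩ C)) and 4 ∉ A, so 4 ∉ (((B △ (C △ B)) \ A) \ (B ∩ C)) △ A

No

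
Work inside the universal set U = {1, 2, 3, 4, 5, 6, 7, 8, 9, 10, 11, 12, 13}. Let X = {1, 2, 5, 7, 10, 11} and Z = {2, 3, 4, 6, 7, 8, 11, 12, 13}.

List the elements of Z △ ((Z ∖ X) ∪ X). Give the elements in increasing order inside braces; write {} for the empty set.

{1, 5, 10}

Z ∖ X = {3, 4, 6, 8, 12, 13}
(Z ∖ X) ∪ X = {1, 2, 3, 4, 5, 6, 7, 8, 10, 11, 12, 13}
Z △ ((Z ∖ X) ∪ X) = {1, 5, 10}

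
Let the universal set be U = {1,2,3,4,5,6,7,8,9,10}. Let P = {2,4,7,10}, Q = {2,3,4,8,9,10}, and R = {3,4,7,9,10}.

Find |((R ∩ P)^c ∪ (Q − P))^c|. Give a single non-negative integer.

3

R ∩ P = {4,7,10}
(R ∩ P)^c = {1,2,3,5,6,8,9}
Q − P = {3,8,9}
(R ∩ P)^c ∪ (Q − P) = {1,2,3,5,6,8,9}
((R ∩ P)^c ∪ (Q − P))^c = {4,7,10}
|((R ∩ P)^c ∪ (Q − P))^c| = 3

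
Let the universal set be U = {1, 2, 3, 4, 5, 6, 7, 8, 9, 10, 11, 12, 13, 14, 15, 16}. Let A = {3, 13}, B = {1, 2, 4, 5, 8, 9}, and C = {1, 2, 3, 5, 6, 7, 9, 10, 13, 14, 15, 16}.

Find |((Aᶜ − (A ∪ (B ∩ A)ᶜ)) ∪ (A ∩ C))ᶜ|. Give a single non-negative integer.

Aᶜ = {1, 2, 4, 5, 6, 7, 8, 9, 10, 11, 12, 14, 15, 16}
B ∩ A = {}
(B ∩ A)ᶜ = {1, 2, 3, 4, 5, 6, 7, 8, 9, 10, 11, 12, 13, 14, 15, 16}
A ∪ (B ∩ A)ᶜ = {1, 2, 3, 4, 5, 6, 7, 8, 9, 10, 11, 12, 13, 14, 15, 16}
Aᶜ − (A ∪ (B ∩ A)ᶜ) = {}
A ∩ C = {3, 13}
(Aᶜ − (A ∪ (B ∩ A)ᶜ)) ∪ (A ∩ C) = {3, 13}
((Aᶜ − (A ∪ (B ∩ A)ᶜ)) ∪ (A ∩ C))ᶜ = {1, 2, 4, 5, 6, 7, 8, 9, 10, 11, 12, 14, 15, 16}
|((Aᶜ − (A ∪ (B ∩ A)ᶜ)) ∪ (A ∩ C))ᶜ| = 14

14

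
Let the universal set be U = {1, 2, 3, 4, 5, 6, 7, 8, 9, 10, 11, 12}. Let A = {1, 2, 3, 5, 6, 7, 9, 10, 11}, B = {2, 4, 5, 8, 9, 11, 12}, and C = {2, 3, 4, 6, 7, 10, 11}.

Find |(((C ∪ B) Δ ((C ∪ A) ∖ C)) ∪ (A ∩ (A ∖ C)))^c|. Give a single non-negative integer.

C ∪ B = {2, 3, 4, 5, 6, 7, 8, 9, 10, 11, 12}
C ∪ A = {1, 2, 3, 4, 5, 6, 7, 9, 10, 11}
(C ∪ A) ∖ C = {1, 5, 9}
(C ∪ B) Δ ((C ∪ A) ∖ C) = {1, 2, 3, 4, 6, 7, 8, 10, 11, 12}
A ∖ C = {1, 5, 9}
A ∩ (A ∖ C) = {1, 5, 9}
((C ∪ B) Δ ((C ∪ A) ∖ C)) ∪ (A ∩ (A ∖ C)) = {1, 2, 3, 4, 5, 6, 7, 8, 9, 10, 11, 12}
(((C ∪ B) Δ ((C ∪ A) ∖ C)) ∪ (A ∩ (A ∖ C)))^c = {}
|(((C ∪ B) Δ ((C ∪ A) ∖ C)) ∪ (A ∩ (A ∖ C)))^c| = 0

0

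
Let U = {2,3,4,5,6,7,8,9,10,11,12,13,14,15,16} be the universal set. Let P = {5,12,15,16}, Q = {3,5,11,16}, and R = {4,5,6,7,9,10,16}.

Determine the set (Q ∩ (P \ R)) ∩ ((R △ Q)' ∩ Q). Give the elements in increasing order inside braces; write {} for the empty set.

{}

P \ R = {12,15}
Q ∩ (P \ R) = {}
R △ Q = {3,4,6,7,9,10,11}
(R △ Q)' = {2,5,8,12,13,14,15,16}
(R △ Q)' ∩ Q = {5,16}
(Q ∩ (P \ R)) ∩ ((R △ Q)' ∩ Q) = {}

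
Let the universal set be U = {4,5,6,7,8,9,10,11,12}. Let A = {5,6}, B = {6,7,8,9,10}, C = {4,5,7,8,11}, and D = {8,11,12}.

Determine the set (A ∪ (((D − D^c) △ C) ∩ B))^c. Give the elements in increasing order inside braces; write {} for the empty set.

D^c = {4,5,6,7,9,10}
D − D^c = {8,11,12}
(D − D^c) △ C = {4,5,7,12}
((D − D^c) △ C) ∩ B = {7}
A ∪ (((D − D^c) △ C) ∩ B) = {5,6,7}
(A ∪ (((D − D^c) △ C) ∩ B))^c = {4,8,9,10,11,12}

{4,8,9,10,11,12}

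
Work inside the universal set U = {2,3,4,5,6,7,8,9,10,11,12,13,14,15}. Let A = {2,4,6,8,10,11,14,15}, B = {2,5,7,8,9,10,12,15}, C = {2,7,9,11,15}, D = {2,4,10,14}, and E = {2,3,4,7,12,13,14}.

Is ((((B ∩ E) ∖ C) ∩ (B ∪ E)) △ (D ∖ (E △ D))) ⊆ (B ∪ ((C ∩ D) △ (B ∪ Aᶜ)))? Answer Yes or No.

No

B ∩ E = {2,7,12}
(B ∩ E) ∖ C = {12}
B ∪ E = {2,3,4,5,7,8,9,10,12,13,14,15}
((B ∩ E) ∖ C) ∩ (B ∪ E) = {12}
E △ D = {3,7,10,12,13}
D ∖ (E △ D) = {2,4,14}
(((B ∩ E) ∖ C) ∩ (B ∪ E)) △ (D ∖ (E △ D)) = {2,4,12,14}
C ∩ D = {2}
Aᶜ = {3,5,7,9,12,13}
B ∪ Aᶜ = {2,3,5,7,8,9,10,12,13,15}
(C ∩ D) △ (B ∪ Aᶜ) = {3,5,7,8,9,10,12,13,15}
B ∪ ((C ∩ D) △ (B ∪ Aᶜ)) = {2,3,5,7,8,9,10,12,13,15}
4 ∈ (((B ∩ E) ∖ C) ∩ (B ∪ E)) △ (D ∖ (E △ D)) but 4 ∉ B ∪ ((C ∩ D) △ (B ∪ Aᶜ)), so the inclusion fails.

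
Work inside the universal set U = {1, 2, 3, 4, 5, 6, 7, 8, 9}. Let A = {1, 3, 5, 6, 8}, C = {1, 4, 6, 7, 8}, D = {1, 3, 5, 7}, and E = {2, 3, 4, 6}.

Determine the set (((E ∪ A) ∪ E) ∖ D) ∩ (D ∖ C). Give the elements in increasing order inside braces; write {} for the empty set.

{}

E ∪ A = {1, 2, 3, 4, 5, 6, 8}
(E ∪ A) ∪ E = {1, 2, 3, 4, 5, 6, 8}
((E ∪ A) ∪ E) ∖ D = {2, 4, 6, 8}
D ∖ C = {3, 5}
(((E ∪ A) ∪ E) ∖ D) ∩ (D ∖ C) = {}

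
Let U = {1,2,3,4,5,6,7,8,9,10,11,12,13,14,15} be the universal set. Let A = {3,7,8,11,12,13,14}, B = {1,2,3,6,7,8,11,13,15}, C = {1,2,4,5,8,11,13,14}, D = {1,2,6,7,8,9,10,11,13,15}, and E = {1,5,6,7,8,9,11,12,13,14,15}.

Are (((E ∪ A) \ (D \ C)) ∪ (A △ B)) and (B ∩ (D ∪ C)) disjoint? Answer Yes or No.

E ∪ A = {1,3,5,6,7,8,9,11,12,13,14,15}
D \ C = {6,7,9,10,15}
(E ∪ A) \ (D \ C) = {1,3,5,8,11,12,13,14}
A △ B = {1,2,6,12,14,15}
((E ∪ A) \ (D \ C)) ∪ (A △ B) = {1,2,3,5,6,8,11,12,13,14,15}
D ∪ C = {1,2,4,5,6,7,8,9,10,11,13,14,15}
B ∩ (D ∪ C) = {1,2,6,7,8,11,13,15}
1 lies in both, so they are not disjoint.

No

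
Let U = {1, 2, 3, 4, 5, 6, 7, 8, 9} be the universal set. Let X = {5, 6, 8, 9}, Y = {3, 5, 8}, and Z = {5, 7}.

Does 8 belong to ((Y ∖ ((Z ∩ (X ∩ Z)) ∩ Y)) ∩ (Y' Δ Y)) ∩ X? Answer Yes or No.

Yes

8 ∈ X and 8 ∉ Z, so 8 ∉ X ∩ Z
8 ∉ Z and 8 ∉ (X ∩ Z), so 8 ∉ Z ∩ (X ∩ Z)
8 ∉ (Z ∩ (X ∩ Z)) and 8 ∈ Y, so 8 ∉ (Z ∩ (X ∩ Z)) ∩ Y
8 ∈ Y and 8 ∉ ((Z ∩ (X ∩ Z)) ∩ Y), so 8 ∈ Y ∖ ((Z ∩ (X ∩ Z)) ∩ Y)
8 ∈ Y, so 8 ∉ Y'
8 ∉ Y' and 8 ∈ Y, so 8 ∈ Y' Δ Y
8 ∈ (Y ∖ ((Z ∩ (X ∩ Z)) ∩ Y)) and 8 ∈ (Y' Δ Y), so 8 ∈ (Y ∖ ((Z ∩ (X ∩ Z)) ∩ Y)) ∩ (Y' Δ Y)
8 ∈ ((Y ∖ ((Z ∩ (X ∩ Z)) ∩ Y)) ∩ (Y' Δ Y)) and 8 ∈ X, so 8 ∈ ((Y ∖ ((Z ∩ (X ∩ Z)) ∩ Y)) ∩ (Y' Δ Y)) ∩ X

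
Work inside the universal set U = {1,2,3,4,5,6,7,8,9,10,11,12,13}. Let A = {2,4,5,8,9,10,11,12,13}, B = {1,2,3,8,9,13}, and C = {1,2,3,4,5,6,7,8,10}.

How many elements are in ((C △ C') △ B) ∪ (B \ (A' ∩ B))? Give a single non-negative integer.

C' = {9,11,12,13}
C △ C' = {1,2,3,4,5,6,7,8,9,10,11,12,13}
(C △ C') △ B = {4,5,6,7,10,11,12}
A' = {1,3,6,7}
A' ∩ B = {1,3}
B \ (A' ∩ B) = {2,8,9,13}
((C △ C') △ B) ∪ (B \ (A' ∩ B)) = {2,4,5,6,7,8,9,10,11,12,13}
|((C △ C') △ B) ∪ (B \ (A' ∩ B))| = 11

11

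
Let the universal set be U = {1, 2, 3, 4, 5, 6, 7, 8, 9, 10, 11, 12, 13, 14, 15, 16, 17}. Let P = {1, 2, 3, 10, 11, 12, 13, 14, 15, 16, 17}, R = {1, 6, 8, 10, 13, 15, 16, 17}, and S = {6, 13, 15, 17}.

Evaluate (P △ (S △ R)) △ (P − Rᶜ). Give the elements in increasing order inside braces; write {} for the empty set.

S △ R = {1, 8, 10, 16}
P △ (S △ R) = {2, 3, 8, 11, 12, 13, 14, 15, 17}
Rᶜ = {2, 3, 4, 5, 7, 9, 11, 12, 14}
P − Rᶜ = {1, 10, 13, 15, 16, 17}
(P △ (S △ R)) △ (P − Rᶜ) = {1, 2, 3, 8, 10, 11, 12, 14, 16}

{1, 2, 3, 8, 10, 11, 12, 14, 16}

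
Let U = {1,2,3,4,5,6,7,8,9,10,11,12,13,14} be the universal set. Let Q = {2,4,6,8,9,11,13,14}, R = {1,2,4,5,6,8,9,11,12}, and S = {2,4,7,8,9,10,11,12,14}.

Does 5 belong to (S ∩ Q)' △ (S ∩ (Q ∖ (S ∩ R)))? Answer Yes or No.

5 ∉ S and 5 ∉ Q, so 5 ∉ S ∩ Q
5 ∈ (S ∩ Q)' since 5 ∉ (S ∩ Q)
5 ∉ S and 5 ∈ R, so 5 ∉ S ∩ R
5 ∉ Q and 5 ∉ (S ∩ R), so 5 ∉ Q ∖ (S ∩ R)
5 ∉ S and 5 ∉ (Q ∖ (S ∩ R)), so 5 ∉ S ∩ (Q ∖ (S ∩ R))
5 ∈ (S ∩ Q)' and 5 ∉ (S ∩ (Q ∖ (S ∩ R))), so 5 ∈ (S ∩ Q)' △ (S ∩ (Q ∖ (S ∩ R)))

Yes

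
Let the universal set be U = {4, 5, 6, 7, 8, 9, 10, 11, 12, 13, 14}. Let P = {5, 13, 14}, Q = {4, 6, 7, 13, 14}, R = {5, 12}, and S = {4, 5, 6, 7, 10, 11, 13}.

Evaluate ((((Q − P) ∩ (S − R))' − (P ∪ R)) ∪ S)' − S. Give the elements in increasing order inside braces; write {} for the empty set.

{12, 14}

Q − P = {4, 6, 7}
S − R = {4, 6, 7, 10, 11, 13}
(Q − P) ∩ (S − R) = {4, 6, 7}
((Q − P) ∩ (S − R))' = {5, 8, 9, 10, 11, 12, 13, 14}
P ∪ R = {5, 12, 13, 14}
((Q − P) ∩ (S − R))' − (P ∪ R) = {8, 9, 10, 11}
(((Q − P) ∩ (S − R))' − (P ∪ R)) ∪ S = {4, 5, 6, 7, 8, 9, 10, 11, 13}
((((Q − P) ∩ (S − R))' − (P ∪ R)) ∪ S)' = {12, 14}
((((Q − P) ∩ (S − R))' − (P ∪ R)) ∪ S)' − S = {12, 14}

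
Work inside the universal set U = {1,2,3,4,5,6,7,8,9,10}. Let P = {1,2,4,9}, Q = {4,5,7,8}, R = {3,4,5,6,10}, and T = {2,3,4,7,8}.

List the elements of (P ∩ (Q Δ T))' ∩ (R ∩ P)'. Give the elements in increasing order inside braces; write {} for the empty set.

Q Δ T = {2,3,5}
P ∩ (Q Δ T) = {2}
(P ∩ (Q Δ T))' = {1,3,4,5,6,7,8,9,10}
R ∩ P = {4}
(R ∩ P)' = {1,2,3,5,6,7,8,9,10}
(P ∩ (Q Δ T))' ∩ (R ∩ P)' = {1,3,5,6,7,8,9,10}

{1,3,5,6,7,8,9,10}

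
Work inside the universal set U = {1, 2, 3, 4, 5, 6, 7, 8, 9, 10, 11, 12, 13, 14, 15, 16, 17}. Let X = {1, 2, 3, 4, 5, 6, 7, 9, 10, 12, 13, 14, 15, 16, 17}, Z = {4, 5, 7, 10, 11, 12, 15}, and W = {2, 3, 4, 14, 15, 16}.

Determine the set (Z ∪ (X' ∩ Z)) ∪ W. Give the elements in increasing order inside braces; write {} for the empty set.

{2, 3, 4, 5, 7, 10, 11, 12, 14, 15, 16}

X' = {8, 11}
X' ∩ Z = {11}
Z ∪ (X' ∩ Z) = {4, 5, 7, 10, 11, 12, 15}
(Z ∪ (X' ∩ Z)) ∪ W = {2, 3, 4, 5, 7, 10, 11, 12, 14, 15, 16}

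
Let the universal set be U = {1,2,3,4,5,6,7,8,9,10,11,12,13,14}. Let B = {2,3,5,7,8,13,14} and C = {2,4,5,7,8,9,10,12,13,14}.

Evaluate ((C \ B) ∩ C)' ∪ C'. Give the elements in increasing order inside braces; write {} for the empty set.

C \ B = {4,9,10,12}
(C \ B) ∩ C = {4,9,10,12}
((C \ B) ∩ C)' = {1,2,3,5,6,7,8,11,13,14}
C' = {1,3,6,11}
((C \ B) ∩ C)' ∪ C' = {1,2,3,5,6,7,8,11,13,14}

{1,2,3,5,6,7,8,11,13,14}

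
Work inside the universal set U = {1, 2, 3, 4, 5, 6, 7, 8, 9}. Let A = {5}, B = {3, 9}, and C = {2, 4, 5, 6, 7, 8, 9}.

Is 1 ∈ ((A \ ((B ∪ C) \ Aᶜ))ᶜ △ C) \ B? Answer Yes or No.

1 ∉ B and 1 ∉ C, so 1 ∉ B ∪ C
1 ∉ A, so 1 ∈ Aᶜ
1 ∉ (B ∪ C) and 1 ∈ Aᶜ, so 1 ∉ (B ∪ C) \ Aᶜ
1 ∉ A and 1 ∉ ((B ∪ C) \ Aᶜ), so 1 ∉ A \ ((B ∪ C) \ Aᶜ)
1 ∈ (A \ ((B ∪ C) \ Aᶜ))ᶜ since 1 ∉ (A \ ((B ∪ C) \ Aᶜ))
1 ∈ (A \ ((B ∪ C) \ Aᶜ))ᶜ and 1 ∉ C, so 1 ∈ (A \ ((B ∪ C) \ Aᶜ))ᶜ △ C
1 ∈ ((A \ ((B ∪ C) \ Aᶜ))ᶜ △ C) and 1 ∉ B, so 1 ∈ ((A \ ((B ∪ C) \ Aᶜ))ᶜ △ C) \ B

Yes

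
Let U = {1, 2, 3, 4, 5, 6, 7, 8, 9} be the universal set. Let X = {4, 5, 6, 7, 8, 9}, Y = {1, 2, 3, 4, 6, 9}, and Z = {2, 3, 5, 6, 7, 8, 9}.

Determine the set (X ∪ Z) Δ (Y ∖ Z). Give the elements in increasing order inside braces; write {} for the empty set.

X ∪ Z = {2, 3, 4, 5, 6, 7, 8, 9}
Y ∖ Z = {1, 4}
(X ∪ Z) Δ (Y ∖ Z) = {1, 2, 3, 5, 6, 7, 8, 9}

{1, 2, 3, 5, 6, 7, 8, 9}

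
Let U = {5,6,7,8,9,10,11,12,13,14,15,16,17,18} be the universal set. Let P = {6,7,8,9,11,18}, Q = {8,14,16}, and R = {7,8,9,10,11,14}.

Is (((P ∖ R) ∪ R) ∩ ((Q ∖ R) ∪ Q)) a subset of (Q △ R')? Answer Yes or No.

P ∖ R = {6,18}
(P ∖ R) ∪ R = {6,7,8,9,10,11,14,18}
Q ∖ R = {16}
(Q ∖ R) ∪ Q = {8,14,16}
((P ∖ R) ∪ R) ∩ ((Q ∖ R) ∪ Q) = {8,14}
R' = {5,6,12,13,15,16,17,18}
Q △ R' = {5,6,8,12,13,14,15,17,18}
Every element of {8,14} is in {5,6,8,12,13,14,15,17,18}, so ((P ∖ R) ∪ R) ∩ ((Q ∖ R) ∪ Q) ⊆ Q △ R'.

Yes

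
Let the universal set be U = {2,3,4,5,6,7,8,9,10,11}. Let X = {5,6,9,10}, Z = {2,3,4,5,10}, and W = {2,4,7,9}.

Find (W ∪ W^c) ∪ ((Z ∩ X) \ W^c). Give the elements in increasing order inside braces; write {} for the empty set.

W^c = {3,5,6,8,10,11}
W ∪ W^c = {2,3,4,5,6,7,8,9,10,11}
Z ∩ X = {5,10}
(Z ∩ X) \ W^c = {}
(W ∪ W^c) ∪ ((Z ∩ X) \ W^c) = {2,3,4,5,6,7,8,9,10,11}

{2,3,4,5,6,7,8,9,10,11}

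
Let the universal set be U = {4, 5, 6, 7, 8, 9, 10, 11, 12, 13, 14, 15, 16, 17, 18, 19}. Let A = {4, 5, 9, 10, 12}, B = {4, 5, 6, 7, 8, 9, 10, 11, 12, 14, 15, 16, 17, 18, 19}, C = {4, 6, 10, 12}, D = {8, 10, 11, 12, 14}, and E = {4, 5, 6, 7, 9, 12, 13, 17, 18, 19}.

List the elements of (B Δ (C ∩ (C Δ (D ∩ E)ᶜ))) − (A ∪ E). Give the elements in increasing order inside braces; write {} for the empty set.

D ∩ E = {12}
(D ∩ E)ᶜ = {4, 5, 6, 7, 8, 9, 10, 11, 13, 14, 15, 16, 17, 18, 19}
C Δ (D ∩ E)ᶜ = {5, 7, 8, 9, 11, 12, 13, 14, 15, 16, 17, 18, 19}
C ∩ (C Δ (D ∩ E)ᶜ) = {12}
B Δ (C ∩ (C Δ (D ∩ E)ᶜ)) = {4, 5, 6, 7, 8, 9, 10, 11, 14, 15, 16, 17, 18, 19}
A ∪ E = {4, 5, 6, 7, 9, 10, 12, 13, 17, 18, 19}
(B Δ (C ∩ (C Δ (D ∩ E)ᶜ))) − (A ∪ E) = {8, 11, 14, 15, 16}

{8, 11, 14, 15, 16}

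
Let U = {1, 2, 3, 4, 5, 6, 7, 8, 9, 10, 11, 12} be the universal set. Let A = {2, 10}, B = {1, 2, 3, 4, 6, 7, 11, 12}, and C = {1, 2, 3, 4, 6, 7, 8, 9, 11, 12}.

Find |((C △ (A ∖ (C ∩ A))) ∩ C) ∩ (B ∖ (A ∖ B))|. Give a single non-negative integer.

8

C ∩ A = {2}
A ∖ (C ∩ A) = {10}
C △ (A ∖ (C ∩ A)) = {1, 2, 3, 4, 6, 7, 8, 9, 10, 11, 12}
(C △ (A ∖ (C ∩ A))) ∩ C = {1, 2, 3, 4, 6, 7, 8, 9, 11, 12}
A ∖ B = {10}
B ∖ (A ∖ B) = {1, 2, 3, 4, 6, 7, 11, 12}
((C △ (A ∖ (C ∩ A))) ∩ C) ∩ (B ∖ (A ∖ B)) = {1, 2, 3, 4, 6, 7, 11, 12}
|((C △ (A ∖ (C ∩ A))) ∩ C) ∩ (B ∖ (A ∖ B))| = 8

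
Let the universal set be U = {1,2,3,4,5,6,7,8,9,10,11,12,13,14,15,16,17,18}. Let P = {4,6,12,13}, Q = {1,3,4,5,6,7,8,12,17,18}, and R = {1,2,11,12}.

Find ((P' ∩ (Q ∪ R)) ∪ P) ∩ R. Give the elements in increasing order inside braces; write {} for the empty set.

P' = {1,2,3,5,7,8,9,10,11,14,15,16,17,18}
Q ∪ R = {1,2,3,4,5,6,7,8,11,12,17,18}
P' ∩ (Q ∪ R) = {1,2,3,5,7,8,11,17,18}
(P' ∩ (Q ∪ R)) ∪ P = {1,2,3,4,5,6,7,8,11,12,13,17,18}
((P' ∩ (Q ∪ R)) ∪ P) ∩ R = {1,2,11,12}

{1,2,11,12}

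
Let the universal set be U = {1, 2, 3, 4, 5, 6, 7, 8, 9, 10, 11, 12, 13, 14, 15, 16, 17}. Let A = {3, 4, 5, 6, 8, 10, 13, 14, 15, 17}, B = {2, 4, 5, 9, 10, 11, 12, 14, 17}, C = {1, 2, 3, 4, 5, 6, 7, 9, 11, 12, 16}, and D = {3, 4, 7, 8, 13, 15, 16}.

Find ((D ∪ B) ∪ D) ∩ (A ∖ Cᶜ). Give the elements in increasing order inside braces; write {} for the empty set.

D ∪ B = {2, 3, 4, 5, 7, 8, 9, 10, 11, 12, 13, 14, 15, 16, 17}
(D ∪ B) ∪ D = {2, 3, 4, 5, 7, 8, 9, 10, 11, 12, 13, 14, 15, 16, 17}
Cᶜ = {8, 10, 13, 14, 15, 17}
A ∖ Cᶜ = {3, 4, 5, 6}
((D ∪ B) ∪ D) ∩ (A ∖ Cᶜ) = {3, 4, 5}

{3, 4, 5}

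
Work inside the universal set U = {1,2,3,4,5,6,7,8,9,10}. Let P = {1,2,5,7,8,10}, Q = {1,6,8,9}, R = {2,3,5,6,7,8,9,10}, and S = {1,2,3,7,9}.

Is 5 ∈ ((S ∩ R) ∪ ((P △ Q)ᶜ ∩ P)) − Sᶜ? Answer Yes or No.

5 ∉ S and 5 ∈ R, so 5 ∉ S ∩ R
5 ∈ P and 5 ∉ Q, so 5 ∈ P △ Q
5 ∉ (P △ Q)ᶜ since 5 ∈ (P △ Q)
5 ∉ (P △ Q)ᶜ and 5 ∈ P, so 5 ∉ (P △ Q)ᶜ ∩ P
5 ∉ (S ∩ R) and 5 ∉ ((P △ Q)ᶜ ∩ P), so 5 ∉ (S ∩ R) ∪ ((P △ Q)ᶜ ∩ P)
5 ∉ S, so 5 ∈ Sᶜ
5 ∉ ((S ∩ R) ∪ ((P △ Q)ᶜ ∩ P)) and 5 ∈ Sᶜ, so 5 ∉ ((S ∩ R) ∪ ((P △ Q)ᶜ ∩ P)) − Sᶜ

No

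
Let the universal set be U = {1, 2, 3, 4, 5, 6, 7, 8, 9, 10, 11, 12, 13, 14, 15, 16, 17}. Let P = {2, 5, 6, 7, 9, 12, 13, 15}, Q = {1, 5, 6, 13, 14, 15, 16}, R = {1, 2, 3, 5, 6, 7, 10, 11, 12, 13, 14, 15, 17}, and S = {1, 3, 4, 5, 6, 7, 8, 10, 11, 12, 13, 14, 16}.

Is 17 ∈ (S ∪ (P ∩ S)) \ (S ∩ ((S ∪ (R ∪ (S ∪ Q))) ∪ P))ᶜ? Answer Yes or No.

17 ∉ P and 17 ∉ S, so 17 ∉ P ∩ S
17 ∉ S and 17 ∉ (P ∩ S), so 17 ∉ S ∪ (P ∩ S)
17 ∉ S and 17 ∉ Q, so 17 ∉ S ∪ Q
17 ∈ R and 17 ∉ (S ∪ Q), so 17 ∈ R ∪ (S ∪ Q)
17 ∉ S and 17 ∈ (R ∪ (S ∪ Q)), so 17 ∈ S ∪ (R ∪ (S ∪ Q))
17 ∈ (S ∪ (R ∪ (S ∪ Q))) and 17 ∉ P, so 17 ∈ (S ∪ (R ∪ (S ∪ Q))) ∪ P
17 ∉ S and 17 ∈ ((S ∪ (R ∪ (S ∪ Q))) ∪ P), so 17 ∉ S ∩ ((S ∪ (R ∪ (S ∪ Q))) ∪ P)
17 ∈ (S ∩ ((S ∪ (R ∪ (S ∪ Q))) ∪ P))ᶜ since 17 ∉ (S ∩ ((S ∪ (R ∪ (S ∪ Q))) ∪ P))
17 ∉ (S ∪ (P ∩ S)) and 17 ∈ (S ∩ ((S ∪ (R ∪ (S ∪ Q))) ∪ P))ᶜ, so 17 ∉ (S ∪ (P ∩ S)) \ (S ∩ ((S ∪ (R ∪ (S ∪ Q))) ∪ P))ᶜ

No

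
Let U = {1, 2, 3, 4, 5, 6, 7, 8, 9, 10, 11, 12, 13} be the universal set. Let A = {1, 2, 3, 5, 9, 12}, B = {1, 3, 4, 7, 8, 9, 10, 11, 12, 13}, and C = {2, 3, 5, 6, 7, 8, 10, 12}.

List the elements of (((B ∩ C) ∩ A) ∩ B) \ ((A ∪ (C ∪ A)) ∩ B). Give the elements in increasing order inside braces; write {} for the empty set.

B ∩ C = {3, 7, 8, 10, 12}
(B ∩ C) ∩ A = {3, 12}
((B ∩ C) ∩ A) ∩ B = {3, 12}
C ∪ A = {1, 2, 3, 5, 6, 7, 8, 9, 10, 12}
A ∪ (C ∪ A) = {1, 2, 3, 5, 6, 7, 8, 9, 10, 12}
(A ∪ (C ∪ A)) ∩ B = {1, 3, 7, 8, 9, 10, 12}
(((B ∩ C) ∩ A) ∩ B) \ ((A ∪ (C ∪ A)) ∩ B) = {}

{}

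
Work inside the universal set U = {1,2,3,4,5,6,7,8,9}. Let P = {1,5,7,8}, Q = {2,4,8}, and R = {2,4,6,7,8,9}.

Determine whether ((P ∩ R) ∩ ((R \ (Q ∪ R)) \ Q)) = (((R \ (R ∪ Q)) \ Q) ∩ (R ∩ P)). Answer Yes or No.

P ∩ R = {7,8}
Q ∪ R = {2,4,6,7,8,9}
R \ (Q ∪ R) = {}
(R \ (Q ∪ R)) \ Q = {}
(P ∩ R) ∩ ((R \ (Q ∪ R)) \ Q) = {}
R ∪ Q = {2,4,6,7,8,9}
R \ (R ∪ Q) = {}
(R \ (R ∪ Q)) \ Q = {}
R ∩ P = {7,8}
((R \ (R ∪ Q)) \ Q) ∩ (R ∩ P) = {}
Both equal {}, so (P ∩ R) ∩ ((R \ (Q ∪ R)) \ Q) = ((R \ (R ∪ Q)) \ Q) ∩ (R ∩ P).

Yes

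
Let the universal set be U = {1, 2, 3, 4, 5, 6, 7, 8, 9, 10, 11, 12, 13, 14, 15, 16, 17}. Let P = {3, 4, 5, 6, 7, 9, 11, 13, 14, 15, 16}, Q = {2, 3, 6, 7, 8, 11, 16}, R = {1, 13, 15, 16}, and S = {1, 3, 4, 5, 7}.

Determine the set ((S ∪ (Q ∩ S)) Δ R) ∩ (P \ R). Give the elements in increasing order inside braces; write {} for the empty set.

{3, 4, 5, 7}

Q ∩ S = {3, 7}
S ∪ (Q ∩ S) = {1, 3, 4, 5, 7}
(S ∪ (Q ∩ S)) Δ R = {3, 4, 5, 7, 13, 15, 16}
P \ R = {3, 4, 5, 6, 7, 9, 11, 14}
((S ∪ (Q ∩ S)) Δ R) ∩ (P \ R) = {3, 4, 5, 7}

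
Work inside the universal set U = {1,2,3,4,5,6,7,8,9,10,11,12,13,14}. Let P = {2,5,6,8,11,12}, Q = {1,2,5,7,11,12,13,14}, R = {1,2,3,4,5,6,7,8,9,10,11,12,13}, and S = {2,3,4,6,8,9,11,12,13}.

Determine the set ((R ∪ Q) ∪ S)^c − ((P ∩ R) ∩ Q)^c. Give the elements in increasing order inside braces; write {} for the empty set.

R ∪ Q = {1,2,3,4,5,6,7,8,9,10,11,12,13,14}
(R ∪ Q) ∪ S = {1,2,3,4,5,6,7,8,9,10,11,12,13,14}
((R ∪ Q) ∪ S)^c = {}
P ∩ R = {2,5,6,8,11,12}
(P ∩ R) ∩ Q = {2,5,11,12}
((P ∩ R) ∩ Q)^c = {1,3,4,6,7,8,9,10,13,14}
((R ∪ Q) ∪ S)^c − ((P ∩ R) ∩ Q)^c = {}

{}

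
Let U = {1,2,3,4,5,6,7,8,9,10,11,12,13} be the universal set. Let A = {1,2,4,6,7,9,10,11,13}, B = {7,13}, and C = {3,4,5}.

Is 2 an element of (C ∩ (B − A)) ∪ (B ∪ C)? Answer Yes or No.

2 ∉ B and 2 ∈ A, so 2 ∉ B − A
2 ∉ C and 2 ∉ (B − A), so 2 ∉ C ∩ (B − A)
2 ∉ B and 2 ∉ C, so 2 ∉ B ∪ C
2 ∉ (C ∩ (B − A)) and 2 ∉ (B ∪ C), so 2 ∉ (C ∩ (B − A)) ∪ (B ∪ C)

No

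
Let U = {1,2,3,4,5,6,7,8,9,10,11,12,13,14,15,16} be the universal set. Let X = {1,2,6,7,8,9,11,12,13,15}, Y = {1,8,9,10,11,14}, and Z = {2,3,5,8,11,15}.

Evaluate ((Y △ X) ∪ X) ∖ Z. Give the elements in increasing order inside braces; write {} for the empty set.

Y △ X = {2,6,7,10,12,13,14,15}
(Y △ X) ∪ X = {1,2,6,7,8,9,10,11,12,13,14,15}
((Y △ X) ∪ X) ∖ Z = {1,6,7,9,10,12,13,14}

{1,6,7,9,10,12,13,14}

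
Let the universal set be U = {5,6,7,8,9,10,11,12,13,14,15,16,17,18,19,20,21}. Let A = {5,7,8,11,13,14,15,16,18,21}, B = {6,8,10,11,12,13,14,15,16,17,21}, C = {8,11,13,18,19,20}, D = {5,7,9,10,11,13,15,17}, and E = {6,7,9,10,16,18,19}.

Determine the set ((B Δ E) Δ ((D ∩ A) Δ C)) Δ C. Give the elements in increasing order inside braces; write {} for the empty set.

{5,8,9,12,14,17,18,19,21}

B Δ E = {7,8,9,11,12,13,14,15,17,18,19,21}
D ∩ A = {5,7,11,13,15}
(D ∩ A) Δ C = {5,7,8,15,18,19,20}
(B Δ E) Δ ((D ∩ A) Δ C) = {5,9,11,12,13,14,17,20,21}
((B Δ E) Δ ((D ∩ A) Δ C)) Δ C = {5,8,9,12,14,17,18,19,21}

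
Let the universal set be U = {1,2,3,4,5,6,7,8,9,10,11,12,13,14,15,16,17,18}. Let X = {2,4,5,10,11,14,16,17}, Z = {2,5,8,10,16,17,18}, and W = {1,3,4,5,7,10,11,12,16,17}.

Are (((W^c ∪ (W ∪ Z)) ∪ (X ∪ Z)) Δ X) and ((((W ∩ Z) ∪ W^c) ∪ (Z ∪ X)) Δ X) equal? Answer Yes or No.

No

W^c = {2,6,8,9,13,14,15,18}
W ∪ Z = {1,2,3,4,5,7,8,10,11,12,16,17,18}
W^c ∪ (W ∪ Z) = {1,2,3,4,5,6,7,8,9,10,11,12,13,14,15,16,17,18}
X ∪ Z = {2,4,5,8,10,11,14,16,17,18}
(W^c ∪ (W ∪ Z)) ∪ (X ∪ Z) = {1,2,3,4,5,6,7,8,9,10,11,12,13,14,15,16,17,18}
((W^c ∪ (W ∪ Z)) ∪ (X ∪ Z)) Δ X = {1,3,6,7,8,9,12,13,15,18}
W ∩ Z = {5,10,16,17}
(W ∩ Z) ∪ W^c = {2,5,6,8,9,10,13,14,15,16,17,18}
Z ∪ X = {2,4,5,8,10,11,14,16,17,18}
((W ∩ Z) ∪ W^c) ∪ (Z ∪ X) = {2,4,5,6,8,9,10,11,13,14,15,16,17,18}
(((W ∩ Z) ∪ W^c) ∪ (Z ∪ X)) Δ X = {6,8,9,13,15,18}
1 ∈ ((W^c ∪ (W ∪ Z)) ∪ (X ∪ Z)) Δ X but 1 ∉ (((W ∩ Z) ∪ W^c) ∪ (Z ∪ X)) Δ X, so they differ.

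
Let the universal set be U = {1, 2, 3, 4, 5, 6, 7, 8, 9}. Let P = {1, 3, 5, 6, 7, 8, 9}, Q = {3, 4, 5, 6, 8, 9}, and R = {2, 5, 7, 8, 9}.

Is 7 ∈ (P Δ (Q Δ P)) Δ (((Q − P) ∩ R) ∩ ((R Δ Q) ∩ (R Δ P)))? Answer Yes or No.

7 ∉ Q and 7 ∈ P, so 7 ∈ Q Δ P
7 ∈ P and 7 ∈ (Q Δ P), so 7 ∉ P Δ (Q Δ P)
7 ∉ Q and 7 ∈ P, so 7 ∉ Q − P
7 ∉ (Q − P) and 7 ∈ R, so 7 ∉ (Q − P) ∩ R
7 ∈ R and 7 ∉ Q, so 7 ∈ R Δ Q
7 ∈ R and 7 ∈ P, so 7 ∉ R Δ P
7 ∈ (R Δ Q) and 7 ∉ (R Δ P), so 7 ∉ (R Δ Q) ∩ (R Δ P)
7 ∉ ((Q − P) ∩ R) and 7 ∉ ((R Δ Q) ∩ (R Δ P)), so 7 ∉ ((Q − P) ∩ R) ∩ ((R Δ Q) ∩ (R Δ P))
7 ∉ (P Δ (Q Δ P)) and 7 ∉ (((Q − P) ∩ R) ∩ ((R Δ Q) ∩ (R Δ P))), so 7 ∉ (P Δ (Q Δ P)) Δ (((Q − P) ∩ R) ∩ ((R Δ Q) ∩ (R Δ P)))

No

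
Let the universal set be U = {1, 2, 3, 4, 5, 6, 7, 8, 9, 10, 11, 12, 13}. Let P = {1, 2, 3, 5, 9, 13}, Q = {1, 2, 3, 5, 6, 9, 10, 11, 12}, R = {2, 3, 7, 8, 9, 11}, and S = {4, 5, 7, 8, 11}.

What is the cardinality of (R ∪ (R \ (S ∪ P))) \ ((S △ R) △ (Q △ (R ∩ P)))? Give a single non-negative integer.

S ∪ P = {1, 2, 3, 4, 5, 7, 8, 9, 11, 13}
R \ (S ∪ P) = {}
R ∪ (R \ (S ∪ P)) = {2, 3, 7, 8, 9, 11}
S △ R = {2, 3, 4, 5, 9}
R ∩ P = {2, 3, 9}
Q △ (R ∩ P) = {1, 5, 6, 10, 11, 12}
(S △ R) △ (Q △ (R ∩ P)) = {1, 2, 3, 4, 6, 9, 10, 11, 12}
(R ∪ (R \ (S ∪ P))) \ ((S △ R) △ (Q △ (R ∩ P))) = {7, 8}
|(R ∪ (R \ (S ∪ P))) \ ((S △ R) △ (Q △ (R ∩ P)))| = 2

2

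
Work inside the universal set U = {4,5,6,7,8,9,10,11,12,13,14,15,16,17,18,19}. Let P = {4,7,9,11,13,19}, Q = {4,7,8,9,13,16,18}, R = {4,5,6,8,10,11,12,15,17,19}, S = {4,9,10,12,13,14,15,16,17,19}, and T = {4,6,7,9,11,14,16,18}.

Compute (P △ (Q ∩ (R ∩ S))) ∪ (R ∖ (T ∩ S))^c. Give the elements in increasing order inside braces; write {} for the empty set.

R ∩ S = {4,10,12,15,17,19}
Q ∩ (R ∩ S) = {4}
P △ (Q ∩ (R ∩ S)) = {7,9,11,13,19}
T ∩ S = {4,9,14,16}
R ∖ (T ∩ S) = {5,6,8,10,11,12,15,17,19}
(R ∖ (T ∩ S))^c = {4,7,9,13,14,16,18}
(P △ (Q ∩ (R ∩ S))) ∪ (R ∖ (T ∩ S))^c = {4,7,9,11,13,14,16,18,19}

{4,7,9,11,13,14,16,18,19}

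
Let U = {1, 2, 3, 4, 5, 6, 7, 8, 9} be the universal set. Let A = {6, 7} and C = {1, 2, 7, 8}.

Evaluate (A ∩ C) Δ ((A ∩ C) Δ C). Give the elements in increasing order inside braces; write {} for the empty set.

{1, 2, 7, 8}

A ∩ C = {7}
(A ∩ C) Δ C = {1, 2, 8}
(A ∩ C) Δ ((A ∩ C) Δ C) = {1, 2, 7, 8}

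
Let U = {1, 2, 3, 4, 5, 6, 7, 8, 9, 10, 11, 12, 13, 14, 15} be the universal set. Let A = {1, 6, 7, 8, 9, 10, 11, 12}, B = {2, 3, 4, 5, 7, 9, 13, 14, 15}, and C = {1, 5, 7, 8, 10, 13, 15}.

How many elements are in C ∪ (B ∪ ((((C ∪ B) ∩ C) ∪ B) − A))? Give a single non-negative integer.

C ∪ B = {1, 2, 3, 4, 5, 7, 8, 9, 10, 13, 14, 15}
(C ∪ B) ∩ C = {1, 5, 7, 8, 10, 13, 15}
((C ∪ B) ∩ C) ∪ B = {1, 2, 3, 4, 5, 7, 8, 9, 10, 13, 14, 15}
(((C ∪ B) ∩ C) ∪ B) − A = {2, 3, 4, 5, 13, 14, 15}
B ∪ ((((C ∪ B) ∩ C) ∪ B) − A) = {2, 3, 4, 5, 7, 9, 13, 14, 15}
C ∪ (B ∪ ((((C ∪ B) ∩ C) ∪ B) − A)) = {1, 2, 3, 4, 5, 7, 8, 9, 10, 13, 14, 15}
|C ∪ (B ∪ ((((C ∪ B) ∩ C) ∪ B) − A))| = 12

12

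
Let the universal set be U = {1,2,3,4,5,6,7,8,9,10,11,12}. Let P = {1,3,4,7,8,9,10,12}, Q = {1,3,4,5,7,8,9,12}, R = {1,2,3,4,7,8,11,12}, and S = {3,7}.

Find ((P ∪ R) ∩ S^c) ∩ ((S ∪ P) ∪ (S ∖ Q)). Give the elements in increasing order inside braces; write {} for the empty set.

P ∪ R = {1,2,3,4,7,8,9,10,11,12}
S^c = {1,2,4,5,6,8,9,10,11,12}
(P ∪ R) ∩ S^c = {1,2,4,8,9,10,11,12}
S ∪ P = {1,3,4,7,8,9,10,12}
S ∖ Q = {}
(S ∪ P) ∪ (S ∖ Q) = {1,3,4,7,8,9,10,12}
((P ∪ R) ∩ S^c) ∩ ((S ∪ P) ∪ (S ∖ Q)) = {1,4,8,9,10,12}

{1,4,8,9,10,12}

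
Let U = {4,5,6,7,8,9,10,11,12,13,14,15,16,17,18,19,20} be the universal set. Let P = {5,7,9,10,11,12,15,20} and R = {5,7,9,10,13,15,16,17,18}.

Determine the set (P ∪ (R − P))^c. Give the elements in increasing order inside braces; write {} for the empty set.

R − P = {13,16,17,18}
P ∪ (R − P) = {5,7,9,10,11,12,13,15,16,17,18,20}
(P ∪ (R − P))^c = {4,6,8,14,19}

{4,6,8,14,19}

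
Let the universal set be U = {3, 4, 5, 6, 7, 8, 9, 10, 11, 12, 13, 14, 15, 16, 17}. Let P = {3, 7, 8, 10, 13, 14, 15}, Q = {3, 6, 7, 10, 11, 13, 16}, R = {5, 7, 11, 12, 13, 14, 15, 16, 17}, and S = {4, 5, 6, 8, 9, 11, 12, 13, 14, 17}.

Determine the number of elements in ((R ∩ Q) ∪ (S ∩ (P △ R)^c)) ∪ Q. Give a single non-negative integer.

R ∩ Q = {7, 11, 13, 16}
P △ R = {3, 5, 8, 10, 11, 12, 16, 17}
(P △ R)^c = {4, 6, 7, 9, 13, 14, 15}
S ∩ (P △ R)^c = {4, 6, 9, 13, 14}
(R ∩ Q) ∪ (S ∩ (P △ R)^c) = {4, 6, 7, 9, 11, 13, 14, 16}
((R ∩ Q) ∪ (S ∩ (P △ R)^c)) ∪ Q = {3, 4, 6, 7, 9, 10, 11, 13, 14, 16}
|((R ∩ Q) ∪ (S ∩ (P △ R)^c)) ∪ Q| = 10

10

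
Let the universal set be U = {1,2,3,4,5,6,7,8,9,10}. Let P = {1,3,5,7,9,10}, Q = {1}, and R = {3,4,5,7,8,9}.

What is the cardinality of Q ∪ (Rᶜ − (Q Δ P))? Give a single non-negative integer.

3

Rᶜ = {1,2,6,10}
Q Δ P = {3,5,7,9,10}
Rᶜ − (Q Δ P) = {1,2,6}
Q ∪ (Rᶜ − (Q Δ P)) = {1,2,6}
|Q ∪ (Rᶜ − (Q Δ P))| = 3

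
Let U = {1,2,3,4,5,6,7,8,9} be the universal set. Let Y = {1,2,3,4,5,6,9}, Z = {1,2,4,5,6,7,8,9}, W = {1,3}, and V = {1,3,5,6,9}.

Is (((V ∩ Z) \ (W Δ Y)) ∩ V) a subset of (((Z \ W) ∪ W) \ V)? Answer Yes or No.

V ∩ Z = {1,5,6,9}
W Δ Y = {2,4,5,6,9}
(V ∩ Z) \ (W Δ Y) = {1}
((V ∩ Z) \ (W Δ Y)) ∩ V = {1}
Z \ W = {2,4,5,6,7,8,9}
(Z \ W) ∪ W = {1,2,3,4,5,6,7,8,9}
((Z \ W) ∪ W) \ V = {2,4,7,8}
1 ∈ ((V ∩ Z) \ (W Δ Y)) ∩ V but 1 ∉ ((Z \ W) ∪ W) \ V, so the inclusion fails.

No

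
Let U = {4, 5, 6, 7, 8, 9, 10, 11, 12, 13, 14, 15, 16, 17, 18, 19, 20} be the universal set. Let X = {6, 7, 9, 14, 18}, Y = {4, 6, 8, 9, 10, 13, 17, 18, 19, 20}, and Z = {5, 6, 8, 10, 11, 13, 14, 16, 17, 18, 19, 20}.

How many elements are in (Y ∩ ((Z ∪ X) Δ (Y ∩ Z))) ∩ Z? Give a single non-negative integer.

Z ∪ X = {5, 6, 7, 8, 9, 10, 11, 13, 14, 16, 17, 18, 19, 20}
Y ∩ Z = {6, 8, 10, 13, 17, 18, 19, 20}
(Z ∪ X) Δ (Y ∩ Z) = {5, 7, 9, 11, 14, 16}
Y ∩ ((Z ∪ X) Δ (Y ∩ Z)) = {9}
(Y ∩ ((Z ∪ X) Δ (Y ∩ Z))) ∩ Z = {}
|(Y ∩ ((Z ∪ X) Δ (Y ∩ Z))) ∩ Z| = 0

0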